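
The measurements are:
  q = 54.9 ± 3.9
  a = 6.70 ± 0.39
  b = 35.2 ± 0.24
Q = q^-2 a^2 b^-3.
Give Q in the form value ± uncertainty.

Relative error in a monomial: (δQ/Q)² = Σ (nᵢ · δxᵢ/xᵢ)².
  (-2·δq/q)² = (-2×0.0710)² = 0.0202;  (2·δa/a)² = (2×0.0582)² = 0.0136;  (-3·δb/b)² = (-3×0.00682)² = 0.000418
δQ/Q = √(0.0342) = 0.185
Q = 3.41e-07, so δQ = 0.185 × 3.41e-07 = 6.31e-08.

(3.41 ± 0.631) × 10^-7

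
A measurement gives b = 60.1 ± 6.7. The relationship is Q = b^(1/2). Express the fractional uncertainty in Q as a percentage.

5.57%

Q ∝ b^(1/2), so δQ/Q = |½| · δb/b = 0.5 × 0.111 = 0.0557.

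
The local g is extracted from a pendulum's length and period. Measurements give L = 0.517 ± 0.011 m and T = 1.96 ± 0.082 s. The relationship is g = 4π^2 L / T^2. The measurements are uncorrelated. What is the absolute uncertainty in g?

0.459 m/s^2

g is a product of powers, so relative uncertainties combine in quadrature:
  (1·δL/L)² = (1×0.0213)² = 0.000453;  (-2·δT/T)² = (-2×0.0418)² = 0.00700
δg/g = √(0.00745) = 0.0863
g = 5.31 m/s^2, so δg = 0.0863 × 5.31 = 0.459 m/s^2.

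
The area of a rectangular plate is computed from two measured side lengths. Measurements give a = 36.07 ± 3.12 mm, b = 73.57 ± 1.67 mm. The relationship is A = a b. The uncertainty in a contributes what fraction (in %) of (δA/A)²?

(δA/A)² = (1·δa/a)² + (1·δb/b)²
  a term: (1×0.0865)² = 0.00748
  b term: (1×0.0227)² = 0.000515
Total = 0.00800. Share from a = 0.00748/0.00800 = 0.936.

93.6%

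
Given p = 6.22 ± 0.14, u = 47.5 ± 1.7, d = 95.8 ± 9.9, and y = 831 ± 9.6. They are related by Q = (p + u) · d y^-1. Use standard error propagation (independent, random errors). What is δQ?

Let w = p + u = 53.7. δw = √(δp² + δu²) = √(0.0196 + 2.89) = 1.71, so δw/w = 0.0318.
Q is then a monomial in w, d, y:
δQ/Q = √((δw/w)² + (1·δd/d)² + (-1·δy/y)²) = √(0.00101 + 0.0107 + 0.000133) = 0.109
Q = 6.19, so δQ = 0.109 × 6.19 = 0.673.

0.673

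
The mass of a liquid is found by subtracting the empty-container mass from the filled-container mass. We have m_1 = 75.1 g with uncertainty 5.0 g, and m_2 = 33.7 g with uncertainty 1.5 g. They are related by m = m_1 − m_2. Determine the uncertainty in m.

Absolute uncertainties add in quadrature for a linear combination:
  (δm_1)² = 25.0;  (δm_2)² = 2.25
δm = √(27.2) = 5.22 g

5.22 g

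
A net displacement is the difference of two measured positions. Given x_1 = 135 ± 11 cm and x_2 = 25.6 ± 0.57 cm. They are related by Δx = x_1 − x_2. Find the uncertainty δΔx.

11.0 cm

Absolute uncertainties add in quadrature for a linear combination:
  (δx_1)² = 121;  (δx_2)² = 0.325
δΔx = √(121) = 11.0 cm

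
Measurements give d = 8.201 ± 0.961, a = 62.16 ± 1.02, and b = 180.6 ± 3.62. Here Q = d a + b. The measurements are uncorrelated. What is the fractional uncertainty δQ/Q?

Let p = d·a = 509.8. δp/p = √((1·δd/d)² + (1·δa/a)²) = √(0.0137 + 0.000269) = 0.118, so δp = 60.3.
Q = p + b: δQ = √(δp² + δb²) = √(3640 + 13.1) = 60.4
Q = 690.4, so δQ/Q = 60.4/690.4 = 0.0875.

0.0875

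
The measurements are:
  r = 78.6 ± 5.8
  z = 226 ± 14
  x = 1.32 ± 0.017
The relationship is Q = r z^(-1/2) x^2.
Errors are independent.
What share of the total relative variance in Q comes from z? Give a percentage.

(δQ/Q)² = (1·δr/r)² + (−½·δz/z)² + (2·δx/x)²
  r term: (1×0.0738)² = 0.00545
  z term: (-0.5×0.0619)² = 0.000959
  x term: (2×0.0129)² = 0.000663
Total = 0.00707. Share from z = 0.000959/0.00707 = 0.136.

13.6%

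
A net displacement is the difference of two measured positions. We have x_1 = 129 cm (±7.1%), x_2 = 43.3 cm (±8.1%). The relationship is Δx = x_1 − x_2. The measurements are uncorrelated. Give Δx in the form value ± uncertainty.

For a sum/difference, combine absolute errors in quadrature:
  (δx_1)² = 83.9;  (δx_2)² = 12.3
δΔx = √(96.2) = 9.81 cm
Δx = 85.7 cm.

85.7 ± 9.81 cm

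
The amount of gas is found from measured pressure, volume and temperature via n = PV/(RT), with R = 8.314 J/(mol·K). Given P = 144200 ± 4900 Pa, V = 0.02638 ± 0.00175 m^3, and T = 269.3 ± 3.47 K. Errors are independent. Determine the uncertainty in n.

0.129 mol

n is a product of powers, so relative uncertainties combine in quadrature:
  (1·δP/P)² = (1×0.0340)² = 0.00115;  (1·δV/V)² = (1×0.0663)² = 0.00440;  (-1·δT/T)² = (-1×0.0129)² = 0.000166
δn/n = √(0.00572) = 0.0756
n = 1.699 mol, so δn = 0.0756 × 1.699 = 0.129 mol.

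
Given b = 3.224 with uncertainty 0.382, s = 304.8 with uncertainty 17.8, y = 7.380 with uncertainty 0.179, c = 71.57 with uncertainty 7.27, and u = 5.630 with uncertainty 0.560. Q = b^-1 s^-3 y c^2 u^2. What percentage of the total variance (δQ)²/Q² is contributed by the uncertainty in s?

(δQ/Q)² = (-1·δb/b)² + (-3·δs/s)² + (1·δy/y)² + (2·δc/c)² + (2·δu/u)²
  b term: (-1×0.118)² = 0.0140
  s term: (-3×0.0584)² = 0.0307
  y term: (1×0.0243)² = 0.000588
  c term: (2×0.102)² = 0.0413
  u term: (2×0.0995)² = 0.0396
Total = 0.126. Share from s = 0.0307/0.126 = 0.243.

24.3%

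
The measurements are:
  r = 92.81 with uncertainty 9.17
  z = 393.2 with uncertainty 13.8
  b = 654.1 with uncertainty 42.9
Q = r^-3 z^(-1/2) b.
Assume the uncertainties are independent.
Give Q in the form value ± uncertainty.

(4.126 ± 1.25) × 10^-5

Relative error in a monomial: (δQ/Q)² = Σ (nᵢ · δxᵢ/xᵢ)².
  (-3·δr/r)² = (-3×0.0988)² = 0.0879;  (−½·δz/z)² = (-0.5×0.0351)² = 0.000308;  (1·δb/b)² = (1×0.0656)² = 0.00430
δQ/Q = √(0.0925) = 0.304
Q = 4.126e-05, so δQ = 0.304 × 4.126e-05 = 1.25e-05.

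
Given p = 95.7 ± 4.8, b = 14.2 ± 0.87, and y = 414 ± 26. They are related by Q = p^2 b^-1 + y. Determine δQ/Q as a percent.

Let w = p^2·b^-1 = 645. δw/w = √((2·δp/p)² + (-1·δb/b)²) = √(0.0101 + 0.00375) = 0.118, so δw = 75.8.
Q = w + y: δQ = √(δw² + δy²) = √(5750 + 676) = 80.1
Q = 1060, so δQ/Q = 80.1/1060 = 0.0757.

7.57%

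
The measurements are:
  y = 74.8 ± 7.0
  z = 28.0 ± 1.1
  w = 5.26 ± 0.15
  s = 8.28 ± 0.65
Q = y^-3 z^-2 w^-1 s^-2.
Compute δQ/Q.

0.332

Since Q is a product/quotient, work with relative uncertainties:
  (-3·δy/y)² = (-3×0.0936)² = 0.0788;  (-2·δz/z)² = (-2×0.0393)² = 0.00617;  (-1·δw/w)² = (-1×0.0285)² = 0.000813;  (-2·δs/s)² = (-2×0.0785)² = 0.0247
δQ/Q = √(0.110) = 0.332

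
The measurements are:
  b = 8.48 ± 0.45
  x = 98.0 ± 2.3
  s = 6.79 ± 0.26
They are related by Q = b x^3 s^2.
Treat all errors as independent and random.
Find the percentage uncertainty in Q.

For a monomial Q ∝ b, x^3, s^2, fractional errors add in quadrature:
  (1·δb/b)² = (1×0.0531)² = 0.00282;  (3·δx/x)² = (3×0.0235)² = 0.00496;  (2·δs/s)² = (2×0.0383)² = 0.00586
δQ/Q = √(0.0136) = 0.117

11.7%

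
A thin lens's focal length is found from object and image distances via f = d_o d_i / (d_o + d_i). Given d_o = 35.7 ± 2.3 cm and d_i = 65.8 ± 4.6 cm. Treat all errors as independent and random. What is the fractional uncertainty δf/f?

0.0485

∂f/∂d_o = (d_i/(d_o+d_i))² = 0.420;  ∂f/∂d_i = (d_o/(d_o+d_i))² = 0.124
δf = √((∂f/∂d_o · δd_o)² + (∂f/∂d_i · δd_i)²) = √(0.934 + 0.324) = 1.12 cm
f = 23.1 cm, so δf/f = 1.12/23.1 = 0.0485.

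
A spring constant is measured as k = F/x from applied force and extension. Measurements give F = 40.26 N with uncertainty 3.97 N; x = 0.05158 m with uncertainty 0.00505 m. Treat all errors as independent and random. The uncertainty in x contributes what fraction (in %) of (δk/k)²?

(δk/k)² = (1·δF/F)² + (-1·δx/x)²
  F term: (1×0.0986)² = 0.00972
  x term: (-1×0.0979)² = 0.00959
Total = 0.0193. Share from x = 0.00959/0.0193 = 0.496.

49.6%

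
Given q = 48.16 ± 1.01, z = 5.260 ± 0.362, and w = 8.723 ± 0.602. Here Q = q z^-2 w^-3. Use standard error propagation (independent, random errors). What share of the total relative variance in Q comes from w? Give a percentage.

(δQ/Q)² = (1·δq/q)² + (-2·δz/z)² + (-3·δw/w)²
  q term: (1×0.0210)² = 0.000440
  z term: (-2×0.0688)² = 0.0189
  w term: (-3×0.0690)² = 0.0429
Total = 0.0623. Share from w = 0.0429/0.0623 = 0.689.

68.9%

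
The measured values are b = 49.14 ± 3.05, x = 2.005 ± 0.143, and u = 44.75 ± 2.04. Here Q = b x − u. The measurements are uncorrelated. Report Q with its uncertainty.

53.78 ± 9.54

Let p = b·x = 98.53. δp/p = √((1·δb/b)² + (1·δx/x)²) = √(0.00385 + 0.00509) = 0.0945, so δp = 9.32.
Q = p − u: δQ = √(δp² + δu²) = √(86.8 + 4.16) = 9.54
Q = 53.78.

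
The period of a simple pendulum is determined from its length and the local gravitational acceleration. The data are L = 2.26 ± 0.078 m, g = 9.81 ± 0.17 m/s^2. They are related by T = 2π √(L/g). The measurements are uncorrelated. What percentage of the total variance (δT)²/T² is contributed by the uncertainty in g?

(δT/T)² = (½·δL/L)² + (−½·δg/g)²
  L term: (0.5×0.0345)² = 0.000298
  g term: (-0.5×0.0173)² = 7.51e-05
Total = 0.000373. Share from g = 7.51e-05/0.000373 = 0.201.

20.1%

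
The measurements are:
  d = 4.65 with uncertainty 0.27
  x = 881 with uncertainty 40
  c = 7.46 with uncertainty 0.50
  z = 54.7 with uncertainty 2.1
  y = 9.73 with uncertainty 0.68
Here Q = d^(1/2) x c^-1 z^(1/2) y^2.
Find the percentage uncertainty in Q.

16.5%

Products/powers → add relative errors in quadrature, weighted by exponent:
  (½·δd/d)² = (0.5×0.0581)² = 0.000843;  (1·δx/x)² = (1×0.0454)² = 0.00206;  (-1·δc/c)² = (-1×0.0670)² = 0.00449;  (½·δz/z)² = (0.5×0.0384)² = 0.000368;  (2·δy/y)² = (2×0.0699)² = 0.0195
δQ/Q = √(0.0273) = 0.165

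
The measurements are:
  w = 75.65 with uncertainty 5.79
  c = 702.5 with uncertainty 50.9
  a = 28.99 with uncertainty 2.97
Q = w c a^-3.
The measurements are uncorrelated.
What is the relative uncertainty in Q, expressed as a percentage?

32.5%

Since Q is a product/quotient, work with relative uncertainties:
  (1·δw/w)² = (1×0.0765)² = 0.00586;  (1·δc/c)² = (1×0.0725)² = 0.00525;  (-3·δa/a)² = (-3×0.102)² = 0.0945
δQ/Q = √(0.106) = 0.325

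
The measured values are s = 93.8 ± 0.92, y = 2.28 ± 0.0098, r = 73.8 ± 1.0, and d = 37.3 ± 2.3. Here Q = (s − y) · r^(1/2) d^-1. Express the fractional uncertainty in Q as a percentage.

6.28%

Let u = s − y = 91.5. δu = √(δs² + δy²) = √(0.846 + 9.6e-05) = 0.920, so δu/u = 0.0101.
Q is then a monomial in u, r, d:
δQ/Q = √((δu/u)² + (½·δr/r)² + (-1·δd/d)²) = √(0.000101 + 4.59e-05 + 0.00380) = 0.0628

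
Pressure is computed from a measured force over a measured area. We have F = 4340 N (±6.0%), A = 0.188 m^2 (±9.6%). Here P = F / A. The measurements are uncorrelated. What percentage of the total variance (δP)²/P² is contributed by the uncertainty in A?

(δP/P)² = (1·δF/F)² + (-1·δA/A)²
  F term: (1×0.0600)² = 0.00360
  A term: (-1×0.0960)² = 0.00922
Total = 0.0128. Share from A = 0.00922/0.0128 = 0.719.

71.9%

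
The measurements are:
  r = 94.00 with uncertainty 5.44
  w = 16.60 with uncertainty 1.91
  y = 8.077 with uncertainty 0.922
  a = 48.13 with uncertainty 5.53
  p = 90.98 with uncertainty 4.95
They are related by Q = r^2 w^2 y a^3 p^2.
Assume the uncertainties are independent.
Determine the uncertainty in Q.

8.32e+15

Since Q is a product/quotient, work with relative uncertainties:
  (2·δr/r)² = (2×0.0579)² = 0.0134;  (2·δw/w)² = (2×0.115)² = 0.0530;  (1·δy/y)² = (1×0.114)² = 0.0130;  (3·δa/a)² = (3×0.115)² = 0.119;  (2·δp/p)² = (2×0.0544)² = 0.0118
δQ/Q = √(0.210) = 0.458
Q = 1.815e+16, so δQ = 0.458 × 1.815e+16 = 8.32e+15.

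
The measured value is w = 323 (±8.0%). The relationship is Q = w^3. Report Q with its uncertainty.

Q ∝ w^3, so δQ/Q = |3| · δw/w = 3 × 0.0800 = 0.240.
Q = 3.37e+07, so δQ = 0.240 × 3.37e+07 = 8.09e+06.

(3.37 ± 0.809) × 10^7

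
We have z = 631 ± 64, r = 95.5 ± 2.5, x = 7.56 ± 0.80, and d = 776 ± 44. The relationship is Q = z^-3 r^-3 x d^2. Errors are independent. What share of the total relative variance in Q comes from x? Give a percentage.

(δQ/Q)² = (-3·δz/z)² + (-3·δr/r)² + (1·δx/x)² + (2·δd/d)²
  z term: (-3×0.101)² = 0.0926
  r term: (-3×0.0262)² = 0.00617
  x term: (1×0.106)² = 0.0112
  d term: (2×0.0567)² = 0.0129
Total = 0.123. Share from x = 0.0112/0.123 = 0.0912.

9.12%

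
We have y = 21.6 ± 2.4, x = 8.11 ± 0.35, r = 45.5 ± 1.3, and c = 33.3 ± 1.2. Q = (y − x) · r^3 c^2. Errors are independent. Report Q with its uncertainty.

Let u = y − x = 13.5. δu = √(δy² + δx²) = √(5.76 + 0.122) = 2.43, so δu/u = 0.180.
Q is then a monomial in u, r, c:
δQ/Q = √((δu/u)² + (3·δr/r)² + (2·δc/c)²) = √(0.0323 + 0.00735 + 0.00519) = 0.212
Q = 1.41e+09, so δQ = 0.212 × 1.41e+09 = 2.98e+08.

(1.41 ± 0.298) × 10^9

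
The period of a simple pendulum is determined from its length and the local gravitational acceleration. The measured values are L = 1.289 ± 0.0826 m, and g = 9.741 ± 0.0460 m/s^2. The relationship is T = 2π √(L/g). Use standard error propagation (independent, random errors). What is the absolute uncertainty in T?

0.0734 s

For a monomial T ∝ L^(1/2), g^(-1/2), fractional errors add in quadrature:
  (½·δL/L)² = (0.5×0.0641)² = 0.00103;  (−½·δg/g)² = (-0.5×0.00472)² = 5.58e-06
δT/T = √(0.00103) = 0.0321
T = 2.286 s, so δT = 0.0321 × 2.286 = 0.0734 s.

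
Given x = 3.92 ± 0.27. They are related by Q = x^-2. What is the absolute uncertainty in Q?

0.00896

Q ∝ x^-2, so δQ/Q = |-2| · δx/x = 2 × 0.0689 = 0.138.
Q = 0.0651, so δQ = 0.138 × 0.0651 = 0.00896.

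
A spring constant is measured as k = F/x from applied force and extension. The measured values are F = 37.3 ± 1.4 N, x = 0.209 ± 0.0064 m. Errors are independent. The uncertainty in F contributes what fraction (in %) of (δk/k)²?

(δk/k)² = (1·δF/F)² + (-1·δx/x)²
  F term: (1×0.0375)² = 0.00141
  x term: (-1×0.0306)² = 0.000938
Total = 0.00235. Share from F = 0.00141/0.00235 = 0.600.

60.0%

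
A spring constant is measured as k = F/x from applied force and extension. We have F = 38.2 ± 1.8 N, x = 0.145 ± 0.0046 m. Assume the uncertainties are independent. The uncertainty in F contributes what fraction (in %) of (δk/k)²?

(δk/k)² = (1·δF/F)² + (-1·δx/x)²
  F term: (1×0.0471)² = 0.00222
  x term: (-1×0.0317)² = 0.00101
Total = 0.00323. Share from F = 0.00222/0.00323 = 0.688.

68.8%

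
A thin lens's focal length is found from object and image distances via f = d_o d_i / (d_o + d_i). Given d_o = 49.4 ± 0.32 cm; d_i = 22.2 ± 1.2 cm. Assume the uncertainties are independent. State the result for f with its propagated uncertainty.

15.3 ± 0.572 cm

∂f/∂d_o = (d_i/(d_o+d_i))² = 0.0961;  ∂f/∂d_i = (d_o/(d_o+d_i))² = 0.476
δf = √((∂f/∂d_o · δd_o)² + (∂f/∂d_i · δd_i)²) = √(0.000946 + 0.326) = 0.572 cm
f = 15.3 cm.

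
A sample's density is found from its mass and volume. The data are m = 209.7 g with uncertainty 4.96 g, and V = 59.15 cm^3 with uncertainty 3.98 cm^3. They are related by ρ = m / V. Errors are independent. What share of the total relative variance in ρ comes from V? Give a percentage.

89.0%

(δρ/ρ)² = (1·δm/m)² + (-1·δV/V)²
  m term: (1×0.0237)² = 0.000559
  V term: (-1×0.0673)² = 0.00453
Total = 0.00509. Share from V = 0.00453/0.00509 = 0.890.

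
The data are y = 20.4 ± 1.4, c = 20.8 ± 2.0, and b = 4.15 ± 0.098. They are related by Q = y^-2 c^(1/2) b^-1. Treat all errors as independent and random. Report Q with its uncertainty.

0.00264 ± 0.000389

Each factor contributes (exponent × relative error)² to (δQ/Q)²:
  (-2·δy/y)² = (-2×0.0686)² = 0.0188;  (½·δc/c)² = (0.5×0.0962)² = 0.00231;  (-1·δb/b)² = (-1×0.0236)² = 0.000558
δQ/Q = √(0.0217) = 0.147
Q = 0.00264, so δQ = 0.147 × 0.00264 = 0.000389.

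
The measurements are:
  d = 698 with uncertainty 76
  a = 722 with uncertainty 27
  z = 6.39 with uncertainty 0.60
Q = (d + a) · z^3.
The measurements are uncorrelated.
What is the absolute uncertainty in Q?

1.06e+05

Let u = d + a = 1420. δu = √(δd² + δa²) = √(5780 + 729) = 80.7, so δu/u = 0.0568.
Q is then a monomial in u, z:
δQ/Q = √((δu/u)² + (3·δz/z)²) = √(0.00323 + 0.0793) = 0.287
Q = 3.71e+05, so δQ = 0.287 × 3.71e+05 = 1.06e+05.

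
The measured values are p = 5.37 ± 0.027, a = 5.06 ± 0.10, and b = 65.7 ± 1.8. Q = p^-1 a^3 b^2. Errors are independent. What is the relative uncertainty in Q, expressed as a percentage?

8.09%

Relative error in a monomial: (δQ/Q)² = Σ (nᵢ · δxᵢ/xᵢ)².
  (-1·δp/p)² = (-1×0.00503)² = 2.53e-05;  (3·δa/a)² = (3×0.0198)² = 0.00352;  (2·δb/b)² = (2×0.0274)² = 0.00300
δQ/Q = √(0.00654) = 0.0809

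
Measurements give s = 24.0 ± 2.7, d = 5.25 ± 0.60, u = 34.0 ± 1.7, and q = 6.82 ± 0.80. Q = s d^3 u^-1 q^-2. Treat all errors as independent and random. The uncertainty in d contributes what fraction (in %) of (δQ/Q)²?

(δQ/Q)² = (1·δs/s)² + (3·δd/d)² + (-1·δu/u)² + (-2·δq/q)²
  s term: (1×0.113)² = 0.0127
  d term: (3×0.114)² = 0.118
  u term: (-1×0.0500)² = 0.00250
  q term: (-2×0.117)² = 0.0550
Total = 0.188. Share from d = 0.118/0.188 = 0.626.

62.6%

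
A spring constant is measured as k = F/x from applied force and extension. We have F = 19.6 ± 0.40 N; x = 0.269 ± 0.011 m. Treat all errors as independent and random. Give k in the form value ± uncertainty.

72.9 ± 3.33 N/m

Relative error in a monomial: (δk/k)² = Σ (nᵢ · δxᵢ/xᵢ)².
  (1·δF/F)² = (1×0.0204)² = 0.000416;  (-1·δx/x)² = (-1×0.0409)² = 0.00167
δk/k = √(0.00209) = 0.0457
k = 72.9 N/m, so δk = 0.0457 × 72.9 = 3.33 N/m.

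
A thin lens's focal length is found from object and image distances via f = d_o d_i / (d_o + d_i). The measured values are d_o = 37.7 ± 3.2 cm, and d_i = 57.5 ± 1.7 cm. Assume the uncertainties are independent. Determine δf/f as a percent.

∂f/∂d_o = (d_i/(d_o+d_i))² = 0.365;  ∂f/∂d_i = (d_o/(d_o+d_i))² = 0.157
δf = √((∂f/∂d_o · δd_o)² + (∂f/∂d_i · δd_i)²) = √(1.36 + 0.0711) = 1.20 cm
f = 22.8 cm, so δf/f = 1.20/22.8 = 0.0526.

5.26%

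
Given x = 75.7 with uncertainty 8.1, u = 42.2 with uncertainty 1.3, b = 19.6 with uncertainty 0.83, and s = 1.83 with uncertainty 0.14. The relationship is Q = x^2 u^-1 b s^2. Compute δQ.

2390

For a monomial Q ∝ x^2, u^-1, b, s^2, fractional errors add in quadrature:
  (2·δx/x)² = (2×0.107)² = 0.0458;  (-1·δu/u)² = (-1×0.0308)² = 0.000949;  (1·δb/b)² = (1×0.0423)² = 0.00179;  (2·δs/s)² = (2×0.0765)² = 0.0234
δQ/Q = √(0.0720) = 0.268
Q = 8910, so δQ = 0.268 × 8910 = 2390.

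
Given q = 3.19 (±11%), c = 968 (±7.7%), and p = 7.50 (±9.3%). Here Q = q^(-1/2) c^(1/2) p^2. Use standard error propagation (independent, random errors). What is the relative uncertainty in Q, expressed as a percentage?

Since Q is a product/quotient, work with relative uncertainties:
  (−½·δq/q)² = (-0.5×0.110)² = 0.00302;  (½·δc/c)² = (0.5×0.0770)² = 0.00148;  (2·δp/p)² = (2×0.0930)² = 0.0346
δQ/Q = √(0.0391) = 0.198

19.8%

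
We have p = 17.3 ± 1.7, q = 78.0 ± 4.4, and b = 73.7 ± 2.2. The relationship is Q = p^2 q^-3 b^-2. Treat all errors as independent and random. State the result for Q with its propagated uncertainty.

(1.16 ± 0.309) × 10^-7

For a monomial Q ∝ p^2, q^-3, b^-2, fractional errors add in quadrature:
  (2·δp/p)² = (2×0.0983)² = 0.0386;  (-3·δq/q)² = (-3×0.0564)² = 0.0286;  (-2·δb/b)² = (-2×0.0299)² = 0.00356
δQ/Q = √(0.0708) = 0.266
Q = 1.16e-07, so δQ = 0.266 × 1.16e-07 = 3.09e-08.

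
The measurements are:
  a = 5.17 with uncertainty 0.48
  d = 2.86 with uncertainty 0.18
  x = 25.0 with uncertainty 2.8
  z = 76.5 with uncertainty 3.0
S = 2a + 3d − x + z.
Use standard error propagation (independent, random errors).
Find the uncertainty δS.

4.25

Absolute uncertainties add in quadrature for a linear combination:
  (2·δa)² = 0.922;  (3·δd)² = 0.292;  (δx)² = 7.84;  (δz)² = 9.00
δS = √(18.1) = 4.25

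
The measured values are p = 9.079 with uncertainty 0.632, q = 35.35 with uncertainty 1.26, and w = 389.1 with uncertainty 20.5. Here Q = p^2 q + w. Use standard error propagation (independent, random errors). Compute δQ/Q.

0.127

Let h = p^2·q = 2914. δh/h = √((2·δp/p)² + (1·δq/q)²) = √(0.0194 + 0.00127) = 0.144, so δh = 419.
Q = h + w: δQ = √(δh² + δw²) = √(1.75e+05 + 420) = 419
Q = 3303, so δQ/Q = 419/3303 = 0.127.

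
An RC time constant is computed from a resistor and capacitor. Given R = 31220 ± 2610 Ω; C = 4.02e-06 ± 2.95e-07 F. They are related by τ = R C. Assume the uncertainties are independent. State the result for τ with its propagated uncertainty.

0.1255 ± 0.0140 s

Relative error in a monomial: (δτ/τ)² = Σ (nᵢ · δxᵢ/xᵢ)².
  (1·δR/R)² = (1×0.0836)² = 0.00699;  (1·δC/C)² = (1×0.0734)² = 0.00539
δτ/τ = √(0.0124) = 0.111
τ = 0.1255 s, so δτ = 0.111 × 0.1255 = 0.0140 s.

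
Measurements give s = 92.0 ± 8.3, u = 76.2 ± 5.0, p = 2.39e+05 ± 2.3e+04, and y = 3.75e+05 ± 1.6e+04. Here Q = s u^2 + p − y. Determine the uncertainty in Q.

Let w = s·u^2 = 5.34e+05. δw/w = √((1·δs/s)² + (2·δu/u)²) = √(0.00814 + 0.0172) = 0.159, so δw = 85100.
Q = w + p − y: δQ = √(δw² + δp² + δy²) = √(7.24e+09 + 5.29e+08 + 2.56e+08) = 89600

89600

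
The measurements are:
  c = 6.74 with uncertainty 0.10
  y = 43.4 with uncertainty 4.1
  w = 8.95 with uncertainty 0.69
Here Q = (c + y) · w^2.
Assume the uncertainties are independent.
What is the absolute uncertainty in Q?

Let u = c + y = 50.1. δu = √(δc² + δy²) = √(0.0100 + 16.8) = 4.10, so δu/u = 0.0818.
Q is then a monomial in u, w:
δQ/Q = √((δu/u)² + (2·δw/w)²) = √(0.00669 + 0.0238) = 0.175
Q = 4020, so δQ = 0.175 × 4020 = 701.

701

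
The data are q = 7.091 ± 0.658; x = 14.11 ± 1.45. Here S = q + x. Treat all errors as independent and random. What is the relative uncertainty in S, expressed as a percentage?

S is a linear combination, so absolute uncertainties add in quadrature:
  (δq)² = 0.433;  (δx)² = 2.10
δS = √(2.54) = 1.59
S = 21.20, so δS/S = 1.59/21.20 = 0.0751.

7.51%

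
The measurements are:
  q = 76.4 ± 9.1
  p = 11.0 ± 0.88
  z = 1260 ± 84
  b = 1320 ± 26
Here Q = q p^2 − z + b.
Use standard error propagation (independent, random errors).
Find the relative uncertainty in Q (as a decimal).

0.198

Let w = q·p^2 = 9240. δw/w = √((1·δq/q)² + (2·δp/p)²) = √(0.0142 + 0.0256) = 0.199, so δw = 1840.
Q = w − z + b: δQ = √(δw² + δz² + δb²) = √(3.4e+06 + 7060 + 676) = 1850
Q = 9300, so δQ/Q = 1850/9300 = 0.198.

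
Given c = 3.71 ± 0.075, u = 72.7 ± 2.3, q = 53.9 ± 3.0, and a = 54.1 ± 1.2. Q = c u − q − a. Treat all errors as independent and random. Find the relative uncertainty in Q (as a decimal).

0.0657

Let p = c·u = 270. δp/p = √((1·δc/c)² + (1·δu/u)²) = √(0.000409 + 0.00100) = 0.0375, so δp = 10.1.
Q = p − q − a: δQ = √(δp² + δq² + δa²) = √(103 + 9.00 + 1.44) = 10.6
Q = 162, so δQ/Q = 10.6/162 = 0.0657.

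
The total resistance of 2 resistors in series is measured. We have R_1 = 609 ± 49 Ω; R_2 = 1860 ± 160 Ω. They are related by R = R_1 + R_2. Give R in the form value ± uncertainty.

Absolute uncertainties add in quadrature for a linear combination:
  (δR_1)² = 2400;  (δR_2)² = 25600
δR = √(28000) = 167 Ω
R = 2470 Ω.

2470 ± 167 Ω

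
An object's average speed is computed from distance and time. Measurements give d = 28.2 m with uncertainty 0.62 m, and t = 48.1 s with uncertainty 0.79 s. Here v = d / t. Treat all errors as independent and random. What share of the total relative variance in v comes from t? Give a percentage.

35.8%

(δv/v)² = (1·δd/d)² + (-1·δt/t)²
  d term: (1×0.0220)² = 0.000483
  t term: (-1×0.0164)² = 0.000270
Total = 0.000753. Share from t = 0.000270/0.000753 = 0.358.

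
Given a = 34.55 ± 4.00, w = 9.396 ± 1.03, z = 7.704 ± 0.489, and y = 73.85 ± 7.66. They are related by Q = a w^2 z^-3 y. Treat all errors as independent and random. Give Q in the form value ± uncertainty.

492.6 ± 162

Since Q is a product/quotient, work with relative uncertainties:
  (1·δa/a)² = (1×0.116)² = 0.0134;  (2·δw/w)² = (2×0.110)² = 0.0481;  (-3·δz/z)² = (-3×0.0635)² = 0.0363;  (1·δy/y)² = (1×0.104)² = 0.0108
δQ/Q = √(0.108) = 0.329
Q = 492.6, so δQ = 0.329 × 492.6 = 162.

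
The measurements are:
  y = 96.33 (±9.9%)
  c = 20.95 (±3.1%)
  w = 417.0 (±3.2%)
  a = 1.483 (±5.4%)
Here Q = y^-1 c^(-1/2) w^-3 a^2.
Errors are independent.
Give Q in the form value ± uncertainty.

(6.879 ± 1.21) × 10^-11

For a monomial Q ∝ y^-1, c^(-1/2), w^-3, a^2, fractional errors add in quadrature:
  (-1·δy/y)² = (-1×0.0990)² = 0.00980;  (−½·δc/c)² = (-0.5×0.0310)² = 0.000240;  (-3·δw/w)² = (-3×0.0320)² = 0.00922;  (2·δa/a)² = (2×0.0540)² = 0.0117
δQ/Q = √(0.0309) = 0.176
Q = 6.879e-11, so δQ = 0.176 × 6.879e-11 = 1.21e-11.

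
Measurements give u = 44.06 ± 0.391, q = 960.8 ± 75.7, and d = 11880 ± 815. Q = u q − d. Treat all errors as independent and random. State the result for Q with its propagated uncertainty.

30450 ± 3450

Let p = u·q = 42330. δp/p = √((1·δu/u)² + (1·δq/q)²) = √(7.88e-05 + 0.00621) = 0.0793, so δp = 3360.
Q = p − d: δQ = √(δp² + δd²) = √(1.13e+07 + 6.64e+05) = 3450
Q = 30450.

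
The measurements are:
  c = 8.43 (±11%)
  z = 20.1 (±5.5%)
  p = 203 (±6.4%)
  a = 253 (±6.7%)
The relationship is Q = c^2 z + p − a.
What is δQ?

Let w = c^2·z = 1430. δw/w = √((2·δc/c)² + (1·δz/z)²) = √(0.0484 + 0.00302) = 0.227, so δw = 324.
Q = w + p − a: δQ = √(δw² + δp² + δa²) = √(1.05e+05 + 169 + 287) = 325

325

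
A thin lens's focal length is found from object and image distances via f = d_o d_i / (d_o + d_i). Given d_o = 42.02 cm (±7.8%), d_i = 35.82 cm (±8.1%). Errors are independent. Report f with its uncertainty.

∂f/∂d_o = (d_i/(d_o+d_i))² = 0.212;  ∂f/∂d_i = (d_o/(d_o+d_i))² = 0.291
δf = √((∂f/∂d_o · δd_o)² + (∂f/∂d_i · δd_i)²) = √(0.482 + 0.715) = 1.09 cm
f = 19.34 cm.

19.34 ± 1.09 cm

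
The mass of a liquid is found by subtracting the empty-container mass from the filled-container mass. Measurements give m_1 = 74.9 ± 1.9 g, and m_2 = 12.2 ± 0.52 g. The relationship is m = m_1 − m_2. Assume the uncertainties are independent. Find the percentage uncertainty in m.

m is a linear combination, so absolute uncertainties add in quadrature:
  (δm_1)² = 3.61;  (δm_2)² = 0.270
δm = √(3.88) = 1.97 g
m = 62.7 g, so δm/m = 1.97/62.7 = 0.0314.

3.14%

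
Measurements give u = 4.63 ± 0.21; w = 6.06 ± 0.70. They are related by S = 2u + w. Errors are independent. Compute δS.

For a sum/difference, combine absolute errors in quadrature:
  (2·δu)² = 0.176;  (δw)² = 0.490
δS = √(0.666) = 0.816

0.816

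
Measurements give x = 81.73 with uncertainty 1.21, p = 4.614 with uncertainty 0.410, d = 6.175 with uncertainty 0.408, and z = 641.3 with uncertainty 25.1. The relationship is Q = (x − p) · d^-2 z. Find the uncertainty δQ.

Let u = x − p = 77.12. δu = √(δx² + δp²) = √(1.46 + 0.168) = 1.28, so δu/u = 0.0166.
Q is then a monomial in u, d, z:
δQ/Q = √((δu/u)² + (-2·δd/d)² + (1·δz/z)²) = √(0.000274 + 0.0175 + 0.00153) = 0.139
Q = 1297, so δQ = 0.139 × 1297 = 180.

180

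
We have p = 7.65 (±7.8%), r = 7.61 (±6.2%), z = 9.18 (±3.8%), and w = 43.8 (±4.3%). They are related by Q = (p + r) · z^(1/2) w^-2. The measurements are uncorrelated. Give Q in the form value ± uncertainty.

Let u = p + r = 15.3. δu = √(δp² + δr²) = √(0.356 + 0.223) = 0.761, so δu/u = 0.0498.
Q is then a monomial in u, z, w:
δQ/Q = √((δu/u)² + (½·δz/z)² + (-2·δw/w)²) = √(0.00248 + 0.000361 + 0.00740) = 0.101
Q = 0.0241, so δQ = 0.101 × 0.0241 = 0.00244.

0.0241 ± 0.00244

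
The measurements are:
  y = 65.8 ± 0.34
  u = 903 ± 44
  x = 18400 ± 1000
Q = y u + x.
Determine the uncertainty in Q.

Let p = y·u = 59400. δp/p = √((1·δy/y)² + (1·δu/u)²) = √(2.67e-05 + 0.00237) = 0.0490, so δp = 2910.
Q = p + x: δQ = √(δp² + δx²) = √(8.48e+06 + 1e+06) = 3080

3080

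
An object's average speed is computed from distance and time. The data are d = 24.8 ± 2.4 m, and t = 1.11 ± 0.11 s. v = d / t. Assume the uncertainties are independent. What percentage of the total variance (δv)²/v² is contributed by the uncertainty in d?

48.8%

(δv/v)² = (1·δd/d)² + (-1·δt/t)²
  d term: (1×0.0968)² = 0.00937
  t term: (-1×0.0991)² = 0.00982
Total = 0.0192. Share from d = 0.00937/0.0192 = 0.488.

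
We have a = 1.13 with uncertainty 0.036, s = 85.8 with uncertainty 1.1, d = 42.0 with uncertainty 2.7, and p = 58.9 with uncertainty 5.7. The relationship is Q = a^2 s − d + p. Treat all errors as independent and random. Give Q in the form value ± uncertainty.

Let w = a^2·s = 110. δw/w = √((2·δa/a)² + (1·δs/s)²) = √(0.00406 + 0.000164) = 0.0650, so δw = 7.12.
Q = w − d + p: δQ = √(δw² + δd² + δp²) = √(50.7 + 7.29 + 32.5) = 9.51
Q = 126.

126 ± 9.51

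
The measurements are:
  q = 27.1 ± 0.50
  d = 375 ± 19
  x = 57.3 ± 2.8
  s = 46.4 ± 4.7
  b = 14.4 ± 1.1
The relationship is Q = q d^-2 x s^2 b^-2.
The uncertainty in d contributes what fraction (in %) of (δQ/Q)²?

(δQ/Q)² = (1·δq/q)² + (-2·δd/d)² + (1·δx/x)² + (2·δs/s)² + (-2·δb/b)²
  q term: (1×0.0185)² = 0.000340
  d term: (-2×0.0507)² = 0.0103
  x term: (1×0.0489)² = 0.00239
  s term: (2×0.101)² = 0.0410
  b term: (-2×0.0764)² = 0.0233
Total = 0.0774. Share from d = 0.0103/0.0774 = 0.133.

13.3%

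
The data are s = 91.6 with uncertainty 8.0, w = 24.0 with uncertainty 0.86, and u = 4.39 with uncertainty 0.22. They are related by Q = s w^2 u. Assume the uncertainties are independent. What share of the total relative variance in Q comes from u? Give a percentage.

16.4%

(δQ/Q)² = (1·δs/s)² + (2·δw/w)² + (1·δu/u)²
  s term: (1×0.0873)² = 0.00763
  w term: (2×0.0358)² = 0.00514
  u term: (1×0.0501)² = 0.00251
Total = 0.0153. Share from u = 0.00251/0.0153 = 0.164.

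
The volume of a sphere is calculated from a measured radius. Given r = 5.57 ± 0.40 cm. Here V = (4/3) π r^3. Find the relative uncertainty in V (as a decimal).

V ∝ r^3, so δV/V = |3| · δr/r = 3 × 0.0718 = 0.215.

0.215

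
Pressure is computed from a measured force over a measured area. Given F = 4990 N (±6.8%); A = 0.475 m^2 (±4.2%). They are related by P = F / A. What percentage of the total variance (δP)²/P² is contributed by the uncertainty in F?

(δP/P)² = (1·δF/F)² + (-1·δA/A)²
  F term: (1×0.0680)² = 0.00462
  A term: (-1×0.0420)² = 0.00176
Total = 0.00639. Share from F = 0.00462/0.00639 = 0.724.

72.4%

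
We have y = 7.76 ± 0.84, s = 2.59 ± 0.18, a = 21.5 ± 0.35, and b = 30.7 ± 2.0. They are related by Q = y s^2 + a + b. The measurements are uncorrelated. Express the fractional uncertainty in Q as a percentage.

Let p = y·s^2 = 52.1. δp/p = √((1·δy/y)² + (2·δs/s)²) = √(0.0117 + 0.0193) = 0.176, so δp = 9.17.
Q = p + a + b: δQ = √(δp² + δa² + δb²) = √(84.1 + 0.122 + 4.00) = 9.39
Q = 104, so δQ/Q = 9.39/104 = 0.0901.

9.01%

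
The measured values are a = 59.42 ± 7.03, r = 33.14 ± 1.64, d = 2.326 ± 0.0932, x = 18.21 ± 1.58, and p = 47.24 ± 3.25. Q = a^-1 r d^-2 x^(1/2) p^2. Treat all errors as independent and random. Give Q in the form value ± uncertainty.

981.7 ± 205

For a monomial Q ∝ a^-1, r, d^-2, x^(1/2), p^2, fractional errors add in quadrature:
  (-1·δa/a)² = (-1×0.118)² = 0.0140;  (1·δr/r)² = (1×0.0495)² = 0.00245;  (-2·δd/d)² = (-2×0.0401)² = 0.00642;  (½·δx/x)² = (0.5×0.0868)² = 0.00188;  (2·δp/p)² = (2×0.0688)² = 0.0189
δQ/Q = √(0.0437) = 0.209
Q = 981.7, so δQ = 0.209 × 981.7 = 205.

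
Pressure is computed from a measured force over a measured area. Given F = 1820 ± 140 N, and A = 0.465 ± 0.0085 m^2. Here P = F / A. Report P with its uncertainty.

3910 ± 309 Pa

For a monomial P ∝ F, A^-1, fractional errors add in quadrature:
  (1·δF/F)² = (1×0.0769)² = 0.00592;  (-1·δA/A)² = (-1×0.0183)² = 0.000334
δP/P = √(0.00625) = 0.0791
P = 3910 Pa, so δP = 0.0791 × 3910 = 309 Pa.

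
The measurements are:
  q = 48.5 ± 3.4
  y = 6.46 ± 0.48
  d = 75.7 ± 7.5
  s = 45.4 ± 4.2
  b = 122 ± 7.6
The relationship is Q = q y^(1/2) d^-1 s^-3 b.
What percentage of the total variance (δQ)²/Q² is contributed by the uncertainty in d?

10.1%

(δQ/Q)² = (1·δq/q)² + (½·δy/y)² + (-1·δd/d)² + (-3·δs/s)² + (1·δb/b)²
  q term: (1×0.0701)² = 0.00491
  y term: (0.5×0.0743)² = 0.00138
  d term: (-1×0.0991)² = 0.00982
  s term: (-3×0.0925)² = 0.0770
  b term: (1×0.0623)² = 0.00388
Total = 0.0970. Share from d = 0.00982/0.0970 = 0.101.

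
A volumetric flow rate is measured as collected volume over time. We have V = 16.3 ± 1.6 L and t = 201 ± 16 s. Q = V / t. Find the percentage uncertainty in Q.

Since Q is a product/quotient, work with relative uncertainties:
  (1·δV/V)² = (1×0.0982)² = 0.00964;  (-1·δt/t)² = (-1×0.0796)² = 0.00634
δQ/Q = √(0.0160) = 0.126

12.6%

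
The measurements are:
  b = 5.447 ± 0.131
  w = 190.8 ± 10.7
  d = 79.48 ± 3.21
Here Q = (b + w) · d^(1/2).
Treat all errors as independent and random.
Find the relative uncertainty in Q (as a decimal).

0.0581

Let u = b + w = 196.2. δu = √(δb² + δw²) = √(0.0172 + 114) = 10.7, so δu/u = 0.0545.
Q is then a monomial in u, d:
δQ/Q = √((δu/u)² + (½·δd/d)²) = √(0.00297 + 0.000408) = 0.0581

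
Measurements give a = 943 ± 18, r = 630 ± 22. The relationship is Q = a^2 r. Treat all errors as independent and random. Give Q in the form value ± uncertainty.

Relative error in a monomial: (δQ/Q)² = Σ (nᵢ · δxᵢ/xᵢ)².
  (2·δa/a)² = (2×0.0191)² = 0.00146;  (1·δr/r)² = (1×0.0349)² = 0.00122
δQ/Q = √(0.00268) = 0.0517
Q = 5.6e+08, so δQ = 0.0517 × 5.6e+08 = 2.9e+07.

(5.60 ± 0.290) × 10^8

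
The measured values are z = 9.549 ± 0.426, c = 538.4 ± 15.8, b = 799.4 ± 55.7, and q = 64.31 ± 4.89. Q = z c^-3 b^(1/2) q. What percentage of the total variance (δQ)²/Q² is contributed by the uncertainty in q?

(δQ/Q)² = (1·δz/z)² + (-3·δc/c)² + (½·δb/b)² + (1·δq/q)²
  z term: (1×0.0446)² = 0.00199
  c term: (-3×0.0293)² = 0.00775
  b term: (0.5×0.0697)² = 0.00121
  q term: (1×0.0760)² = 0.00578
Total = 0.0167. Share from q = 0.00578/0.0167 = 0.345.

34.5%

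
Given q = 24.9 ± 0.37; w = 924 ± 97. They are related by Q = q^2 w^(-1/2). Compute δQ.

1.23

Products/powers → add relative errors in quadrature, weighted by exponent:
  (2·δq/q)² = (2×0.0149)² = 0.000883;  (−½·δw/w)² = (-0.5×0.105)² = 0.00276
δQ/Q = √(0.00364) = 0.0603
Q = 20.4, so δQ = 0.0603 × 20.4 = 1.23.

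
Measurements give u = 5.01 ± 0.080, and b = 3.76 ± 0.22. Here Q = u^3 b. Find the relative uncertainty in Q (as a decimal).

0.0756

Relative error in a monomial: (δQ/Q)² = Σ (nᵢ · δxᵢ/xᵢ)².
  (3·δu/u)² = (3×0.0160)² = 0.00229;  (1·δb/b)² = (1×0.0585)² = 0.00342
δQ/Q = √(0.00572) = 0.0756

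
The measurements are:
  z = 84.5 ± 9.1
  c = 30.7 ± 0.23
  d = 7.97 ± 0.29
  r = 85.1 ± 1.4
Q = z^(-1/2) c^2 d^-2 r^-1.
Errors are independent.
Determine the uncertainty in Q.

0.00177

Since Q is a product/quotient, work with relative uncertainties:
  (−½·δz/z)² = (-0.5×0.108)² = 0.00290;  (2·δc/c)² = (2×0.00749)² = 0.000225;  (-2·δd/d)² = (-2×0.0364)² = 0.00530;  (-1·δr/r)² = (-1×0.0165)² = 0.000271
δQ/Q = √(0.00869) = 0.0932
Q = 0.0190, so δQ = 0.0932 × 0.0190 = 0.00177.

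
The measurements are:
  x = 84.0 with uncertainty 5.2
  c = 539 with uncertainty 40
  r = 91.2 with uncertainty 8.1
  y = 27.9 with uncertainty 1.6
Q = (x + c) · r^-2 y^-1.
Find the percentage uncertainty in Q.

Let u = x + c = 623. δu = √(δx² + δc²) = √(27.0 + 1600) = 40.3, so δu/u = 0.0647.
Q is then a monomial in u, r, y:
δQ/Q = √((δu/u)² + (-2·δr/r)² + (-1·δy/y)²) = √(0.00419 + 0.0316 + 0.00329) = 0.198

19.8%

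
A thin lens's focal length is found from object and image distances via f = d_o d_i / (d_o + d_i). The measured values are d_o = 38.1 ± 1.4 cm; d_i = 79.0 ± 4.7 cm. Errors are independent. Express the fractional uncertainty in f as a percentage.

3.15%

∂f/∂d_o = (d_i/(d_o+d_i))² = 0.455;  ∂f/∂d_i = (d_o/(d_o+d_i))² = 0.106
δf = √((∂f/∂d_o · δd_o)² + (∂f/∂d_i · δd_i)²) = √(0.406 + 0.248) = 0.808 cm
f = 25.7 cm, so δf/f = 0.808/25.7 = 0.0315.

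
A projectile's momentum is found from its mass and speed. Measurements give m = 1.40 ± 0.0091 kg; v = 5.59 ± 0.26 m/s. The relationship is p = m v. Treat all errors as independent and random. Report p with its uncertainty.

Since p is a product/quotient, work with relative uncertainties:
  (1·δm/m)² = (1×0.00650)² = 4.23e-05;  (1·δv/v)² = (1×0.0465)² = 0.00216
δp/p = √(0.00221) = 0.0470
p = 7.83 kg·m/s, so δp = 0.0470 × 7.83 = 0.368 kg·m/s.

7.83 ± 0.368 kg·m/s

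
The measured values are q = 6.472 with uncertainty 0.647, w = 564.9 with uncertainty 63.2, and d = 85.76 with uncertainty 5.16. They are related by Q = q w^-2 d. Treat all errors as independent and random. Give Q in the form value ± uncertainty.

0.001739 ± 0.000439

Each factor contributes (exponent × relative error)² to (δQ/Q)²:
  (1·δq/q)² = (1×0.1000)² = 0.00999;  (-2·δw/w)² = (-2×0.112)² = 0.0501;  (1·δd/d)² = (1×0.0602)² = 0.00362
δQ/Q = √(0.0637) = 0.252
Q = 0.001739, so δQ = 0.252 × 0.001739 = 0.000439.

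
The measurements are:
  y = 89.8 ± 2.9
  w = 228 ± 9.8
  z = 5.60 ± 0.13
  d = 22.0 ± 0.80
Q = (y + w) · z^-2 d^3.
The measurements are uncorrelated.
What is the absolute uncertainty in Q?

13300

Let u = y + w = 318. δu = √(δy² + δw²) = √(8.41 + 96.0) = 10.2, so δu/u = 0.0322.
Q is then a monomial in u, z, d:
δQ/Q = √((δu/u)² + (-2·δz/z)² + (3·δd/d)²) = √(0.00103 + 0.00216 + 0.0119) = 0.123
Q = 1.08e+05, so δQ = 0.123 × 1.08e+05 = 13300.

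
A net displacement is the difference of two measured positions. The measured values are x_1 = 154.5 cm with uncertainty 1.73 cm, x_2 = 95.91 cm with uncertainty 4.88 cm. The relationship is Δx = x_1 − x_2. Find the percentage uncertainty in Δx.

8.84%

Absolute uncertainties add in quadrature for a linear combination:
  (δx_1)² = 2.99;  (δx_2)² = 23.8
δΔx = √(26.8) = 5.18 cm
Δx = 58.59 cm, so δΔx/Δx = 5.18/58.59 = 0.0884.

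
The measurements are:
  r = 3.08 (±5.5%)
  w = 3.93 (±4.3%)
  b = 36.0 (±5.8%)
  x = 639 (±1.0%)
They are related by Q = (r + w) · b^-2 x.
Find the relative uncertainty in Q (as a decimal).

Let u = r + w = 7.01. δu = √(δr² + δw²) = √(0.0287 + 0.0286) = 0.239, so δu/u = 0.0341.
Q is then a monomial in u, b, x:
δQ/Q = √((δu/u)² + (-2·δb/b)² + (1·δx/x)²) = √(0.00117 + 0.0135 + 0.000100) = 0.121

0.121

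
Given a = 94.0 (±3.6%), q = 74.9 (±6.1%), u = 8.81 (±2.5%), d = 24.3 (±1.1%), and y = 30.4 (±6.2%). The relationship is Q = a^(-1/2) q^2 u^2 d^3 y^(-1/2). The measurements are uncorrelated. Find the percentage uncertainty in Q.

For a monomial Q ∝ a^(-1/2), q^2, u^2, d^3, y^(-1/2), fractional errors add in quadrature:
  (−½·δa/a)² = (-0.5×0.0360)² = 0.000324;  (2·δq/q)² = (2×0.0610)² = 0.0149;  (2·δu/u)² = (2×0.0250)² = 0.00250;  (3·δd/d)² = (3×0.0110)² = 0.00109;  (−½·δy/y)² = (-0.5×0.0620)² = 0.000961
δQ/Q = √(0.0198) = 0.141

14.1%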